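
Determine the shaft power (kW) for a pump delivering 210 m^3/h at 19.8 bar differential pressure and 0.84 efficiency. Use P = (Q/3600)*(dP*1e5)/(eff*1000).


Q = 210 / 3600 = 0.0583333 m^3/s
P = 0.0583333 * (19.8 * 1e5) / 0.84 / 1000 = 137.5

137.5 kW


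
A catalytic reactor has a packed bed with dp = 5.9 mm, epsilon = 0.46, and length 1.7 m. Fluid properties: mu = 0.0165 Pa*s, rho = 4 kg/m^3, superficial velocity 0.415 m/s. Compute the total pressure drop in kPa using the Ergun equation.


dp = 5.9 mm = 0.0059 m
Viscous term = 150*0.0165*0.415*(1-0.46)^2 / (0.0059^2*0.46^3) = 88396.1
Inertial term = 1.75*4*0.415^2*(1-0.46) / (0.0059*0.46^3) = 1133.61
dP/L = 88396.1 + 1133.61 = 89529.7 Pa/m
dP = 89529.7 * 1.7 / 1000 = 152.2 kPa

152.2 kPa


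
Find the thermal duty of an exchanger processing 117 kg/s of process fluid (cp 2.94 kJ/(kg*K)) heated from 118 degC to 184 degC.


Q = m_dot * cp * delta_T
delta_T = 184 - 118 = 66 K
Q = 117 * 2.94 * 66
= 343.98 * 66
= 22702.68 kW

22702.68 kW


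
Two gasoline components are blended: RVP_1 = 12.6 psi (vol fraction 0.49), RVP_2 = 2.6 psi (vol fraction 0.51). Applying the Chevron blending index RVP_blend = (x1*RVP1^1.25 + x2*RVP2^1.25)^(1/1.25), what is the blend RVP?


Chevron index: RVP_blend = (sum xi*RVPi^1.25)^(1/1.25)
RVP^1.25 terms: 0.49 * 12.6^1.25 + 0.51 * 2.6^1.25 = 13.3159
RVP_blend = 13.3159^(1/1.25) = 7.934

7.934 psi


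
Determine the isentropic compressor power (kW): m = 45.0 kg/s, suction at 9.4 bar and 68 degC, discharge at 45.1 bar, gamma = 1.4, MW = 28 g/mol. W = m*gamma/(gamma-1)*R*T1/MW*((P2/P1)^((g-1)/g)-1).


Isentropic work: W = m*(gamma/(gamma-1))*(R*T1/MW)*((P2/P1)^((gamma-1)/gamma) - 1)
T1 = 68 + 273.15 = 341.15 K
Pressure ratio = 45.1 / 9.4 = 4.79787
Exponent = (1.4 - 1)/1.4 = 0.285714
(P2/P1)^exp - 1 = 4.79787^0.285714 - 1 = 0.565255
W = 45.0 * 1.4 / 0.4 * 8.314 * 341.15 / 28 * 0.565255 = 9018

9018 kW


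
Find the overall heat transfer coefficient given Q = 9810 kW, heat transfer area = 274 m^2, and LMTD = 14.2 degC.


From Q = U*A*LMTD, U = Q / (A * LMTD)
U = 9810 / (274 * 14.2) = 9810 / 3890.8 = 2.521

2.521 kW/(m^2*K)


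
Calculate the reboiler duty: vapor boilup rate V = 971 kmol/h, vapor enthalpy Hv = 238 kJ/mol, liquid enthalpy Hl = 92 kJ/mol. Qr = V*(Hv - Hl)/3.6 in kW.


Qr = 971 * (238 - 92) / 3.6 = 971 * 146 / 3.6 = 39380

39380 kW


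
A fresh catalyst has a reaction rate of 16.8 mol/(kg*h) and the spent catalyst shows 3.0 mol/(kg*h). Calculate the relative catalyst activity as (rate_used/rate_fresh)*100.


Activity (%) = (rate_used / rate_fresh) * 100
rate_used = 3.0, rate_fresh = 16.8
= (3.0 / 16.8) * 100
= 0.1786 * 100 = 17.86

17.86 %


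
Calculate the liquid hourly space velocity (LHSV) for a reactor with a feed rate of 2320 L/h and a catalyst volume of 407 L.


LHSV = volumetric feed rate / catalyst volume
= 2320 L/h / 407 L
= 5.700 h^-1

5.700 h^-1


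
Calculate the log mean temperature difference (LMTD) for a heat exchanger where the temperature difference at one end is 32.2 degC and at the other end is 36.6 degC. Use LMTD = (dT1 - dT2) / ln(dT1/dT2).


LMTD = (dT1 - dT2) / ln(dT1/dT2)
= (32.2 - 36.6) / ln(32.2 / 36.6) = -4.4 / -0.128082 = 34.35

34.35 degC


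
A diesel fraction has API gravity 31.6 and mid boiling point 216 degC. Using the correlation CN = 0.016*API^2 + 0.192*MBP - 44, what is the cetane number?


CN = 0.016 * 31.6^2 + 0.192 * 216 - 44
CN = 15.97696 + 41.472 - 44 = 13.44896

13.44896


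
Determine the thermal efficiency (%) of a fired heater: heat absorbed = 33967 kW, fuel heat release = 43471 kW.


Furnace efficiency = Q_absorbed / Q_fuel * 100
= 33967 / 43471 * 100 = 78.14

78.14 %


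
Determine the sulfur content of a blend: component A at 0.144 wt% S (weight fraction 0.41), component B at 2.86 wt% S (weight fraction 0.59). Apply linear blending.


Linear sulfur blending: S_blend = x1*S1 + x2*S2
Contribution 1: 0.41 * 0.144 = 0.05904 wt%
Contribution 2: 0.59 * 2.86 = 1.6874 wt%
S_blend = 0.05904 + 1.6874 = 1.74644

1.74644 wt%


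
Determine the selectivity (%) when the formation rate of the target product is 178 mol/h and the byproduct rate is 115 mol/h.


Selectivity = desired / (desired + undesired) * 100
Total products = 178 + 115 = 293 mol/h
S = 178 / 293 * 100
= 0.6075 * 100
= 60.75 %

60.75 %


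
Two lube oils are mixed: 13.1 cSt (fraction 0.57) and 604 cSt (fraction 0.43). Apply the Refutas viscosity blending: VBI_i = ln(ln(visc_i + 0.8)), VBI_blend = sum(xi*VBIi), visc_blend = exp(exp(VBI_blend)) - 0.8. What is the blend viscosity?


Refutas method: VBN_i = 14.534*ln(ln(visc_i + 0.8)) + 10.975, blended linearly by mass fraction; since VBN is linear in VBI_i = ln(ln(visc_i + 0.8)) and the fractions sum to 1, blend VBI directly: visc = exp(exp(VBI_blend)) - 0.8
VBI_1 = ln(ln(13.1 + 0.8)) = 0.967702
VBI_2 = ln(ln(604 + 0.8)) = 1.85706
VBI_blend = 0.57 * 0.967702 + 0.43 * 1.85706 = 1.35013
visc_blend = exp(exp(1.35013)) - 0.8 = 46.57

46.57 cSt


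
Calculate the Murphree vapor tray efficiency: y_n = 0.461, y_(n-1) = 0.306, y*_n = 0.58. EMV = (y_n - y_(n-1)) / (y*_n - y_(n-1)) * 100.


Murphree vapor efficiency: EMV = (y_n - y_(n-1)) / (y*_n - y_(n-1)) * 100
EMV = (0.461 - 0.306) / (0.58 - 0.306) * 100 = 0.155 / 0.274 * 100 = 56.57

56.57 %


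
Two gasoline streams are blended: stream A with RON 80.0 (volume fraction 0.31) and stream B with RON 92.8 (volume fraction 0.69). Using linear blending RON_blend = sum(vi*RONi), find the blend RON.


Linear blending: RON_blend = sum(vi * RONi)
Contribution 1: 0.31 * 80.0 = 24.8
Contribution 2: 0.69 * 92.8 = 64.032
RON_blend = 24.8 + 64.032 = 88.832

88.832


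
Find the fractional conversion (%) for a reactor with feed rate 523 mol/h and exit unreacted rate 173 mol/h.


X = (F_in - F_out) / F_in * 100
Moles reacted = 523 - 173 = 350
X = 350 / 523 * 100
= 0.6692 * 100
= 66.92 %

66.92 %


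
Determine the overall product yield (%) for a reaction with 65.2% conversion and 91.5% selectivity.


Overall yield = conversion (%) * selectivity (%) / 100
Conversion = 65.2%, Selectivity = 91.5%
Y = 65.2 * 91.5 / 100
= 59.658 %

59.658 %


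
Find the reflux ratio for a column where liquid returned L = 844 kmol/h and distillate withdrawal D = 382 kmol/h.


Reflux ratio definition: R = L / D (liquid returned / distillate withdrawn)
L = 844 kmol/h, D = 382 kmol/h
R = 844 / 382 = 2.209

2.209


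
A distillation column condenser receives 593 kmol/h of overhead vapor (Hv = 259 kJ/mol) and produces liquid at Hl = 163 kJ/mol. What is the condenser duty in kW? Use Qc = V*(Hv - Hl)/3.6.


Qc = 593 * (259 - 163) / 3.6 = 593 * 96 / 3.6 = 15810

15810 kW


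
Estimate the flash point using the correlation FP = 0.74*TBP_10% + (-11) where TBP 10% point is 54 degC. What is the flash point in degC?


FP = 0.74 * 54 + (-11) = 28.96

28.96 degC


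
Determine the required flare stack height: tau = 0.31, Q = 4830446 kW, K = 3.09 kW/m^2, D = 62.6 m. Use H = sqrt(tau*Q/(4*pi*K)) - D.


tau*Q/(4*pi*K) = 0.31 * 4830446 / (4 * pi * 3.09) = 38563.9
sqrt(38563.9) = 196.377
H = 196.377 - 62.6 = 133.8

133.8 m


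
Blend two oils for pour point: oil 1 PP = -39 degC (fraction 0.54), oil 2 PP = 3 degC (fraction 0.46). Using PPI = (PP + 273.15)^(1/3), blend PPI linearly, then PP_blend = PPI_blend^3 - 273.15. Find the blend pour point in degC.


PPI_1 = (-39 + 273.15)^(1/3) = 6.163557
PPI_2 = (3 + 273.15)^(1/3) = 6.512009
PPI_blend = 0.54 * 6.163557 + 0.46 * 6.512009 = 6.323845
PP_blend = 6.323845^3 - 273.15 = 252.897 - 273.15 = -20.25

-20.25 degC


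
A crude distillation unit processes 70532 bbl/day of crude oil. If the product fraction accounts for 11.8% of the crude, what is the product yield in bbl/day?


Crude throughput = 70532 bbl/day
Fraction yield = 11.8%
yield = throughput * fraction / 100
yield = 70532 * 11.8 / 100 = 8322.776

8322.776 bbl/day


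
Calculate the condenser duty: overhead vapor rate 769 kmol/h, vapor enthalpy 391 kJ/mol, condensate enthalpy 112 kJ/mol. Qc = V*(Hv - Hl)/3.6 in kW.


Qc = 769 * (391 - 112) / 3.6 = 769 * 279 / 3.6 = 59600

59600 kW


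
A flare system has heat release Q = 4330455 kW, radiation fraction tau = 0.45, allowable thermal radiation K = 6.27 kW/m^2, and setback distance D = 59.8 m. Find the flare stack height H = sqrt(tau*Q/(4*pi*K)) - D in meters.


tau*Q/(4*pi*K) = 0.45 * 4330455 / (4 * pi * 6.27) = 24732.5
sqrt(24732.5) = 157.266
H = 157.266 - 59.8 = 97.47

97.47 m


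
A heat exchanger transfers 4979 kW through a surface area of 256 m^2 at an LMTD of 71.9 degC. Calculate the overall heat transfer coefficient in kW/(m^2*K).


From Q = U*A*LMTD, U = Q / (A * LMTD)
U = 4979 / (256 * 71.9) = 4979 / 18406.4 = 0.2705

0.2705 kW/(m^2*K)


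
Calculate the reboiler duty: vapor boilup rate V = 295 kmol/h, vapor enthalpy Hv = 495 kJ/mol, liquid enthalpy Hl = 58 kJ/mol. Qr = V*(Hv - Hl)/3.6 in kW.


Qr = 295 * (495 - 58) / 3.6 = 295 * 437 / 3.6 = 35810

35810 kW


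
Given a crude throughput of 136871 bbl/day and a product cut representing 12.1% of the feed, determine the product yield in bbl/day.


Crude throughput = 136871 bbl/day
Fraction yield = 12.1%
yield = throughput * fraction / 100
yield = 136871 * 12.1 / 100 = 16561.391

16561.391 bbl/day


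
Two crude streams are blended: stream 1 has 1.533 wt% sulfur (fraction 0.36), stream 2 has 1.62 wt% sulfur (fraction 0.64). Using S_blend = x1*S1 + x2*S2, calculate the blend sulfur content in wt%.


Linear sulfur blending: S_blend = x1*S1 + x2*S2
Contribution 1: 0.36 * 1.533 = 0.55188 wt%
Contribution 2: 0.64 * 1.62 = 1.0368 wt%
S_blend = 0.55188 + 1.0368 = 1.58868

1.58868 wt%


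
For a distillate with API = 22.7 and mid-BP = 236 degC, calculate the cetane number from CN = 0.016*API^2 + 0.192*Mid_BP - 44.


CN = 0.016 * 22.7^2 + 0.192 * 236 - 44
CN = 8.24464 + 45.312 - 44 = 9.55664

9.55664


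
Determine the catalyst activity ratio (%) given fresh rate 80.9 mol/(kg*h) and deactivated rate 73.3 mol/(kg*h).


Activity (%) = (rate_used / rate_fresh) * 100
rate_used = 73.3, rate_fresh = 80.9
= (73.3 / 80.9) * 100
= 0.9061 * 100 = 90.61

90.61 %


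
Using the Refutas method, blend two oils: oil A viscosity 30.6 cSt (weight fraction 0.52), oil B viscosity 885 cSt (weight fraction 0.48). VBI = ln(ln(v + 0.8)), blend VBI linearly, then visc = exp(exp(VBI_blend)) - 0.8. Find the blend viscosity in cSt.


Refutas method: VBN_i = 14.534*ln(ln(visc_i + 0.8)) + 10.975, blended linearly by mass fraction; since VBN is linear in VBI_i = ln(ln(visc_i + 0.8)) and the fractions sum to 1, blend VBI directly: visc = exp(exp(VBI_blend)) - 0.8
VBI_1 = ln(ln(30.6 + 0.8)) = 1.23745
VBI_2 = ln(ln(885 + 0.8)) = 1.91493
VBI_blend = 0.52 * 1.23745 + 0.48 * 1.91493 = 1.56264
visc_blend = exp(exp(1.56264)) - 0.8 = 117.3

117.3 cSt


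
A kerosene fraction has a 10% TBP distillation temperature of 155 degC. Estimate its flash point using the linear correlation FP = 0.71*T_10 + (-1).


FP = 0.71 * 155 + (-1) = 109.05

109.05 degC


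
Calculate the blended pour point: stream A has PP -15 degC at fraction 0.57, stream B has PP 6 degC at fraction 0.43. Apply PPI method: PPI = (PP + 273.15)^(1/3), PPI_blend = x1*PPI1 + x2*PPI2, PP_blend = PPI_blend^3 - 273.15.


PPI_1 = (-15 + 273.15)^(1/3) = 6.36733
PPI_2 = (6 + 273.15)^(1/3) = 6.535506
PPI_blend = 0.57 * 6.36733 + 0.43 * 6.535506 = 6.439646
PP_blend = 6.439646^3 - 273.15 = 267.0459 - 273.15 = -6.1

-6.1 degC


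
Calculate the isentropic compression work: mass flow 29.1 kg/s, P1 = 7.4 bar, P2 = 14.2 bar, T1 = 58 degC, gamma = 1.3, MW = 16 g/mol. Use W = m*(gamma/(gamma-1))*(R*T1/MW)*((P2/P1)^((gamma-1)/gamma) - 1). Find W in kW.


Isentropic work: W = m*(gamma/(gamma-1))*(R*T1/MW)*((P2/P1)^((gamma-1)/gamma) - 1)
T1 = 58 + 273.15 = 331.15 K
Pressure ratio = 14.2 / 7.4 = 1.91892
Exponent = (1.3 - 1)/1.3 = 0.230769
(P2/P1)^exp - 1 = 1.91892^0.230769 - 1 = 0.162307
W = 29.1 * 1.3 / 0.3 * 8.314 * 331.15 / 16 * 0.162307 = 3522

3522 kW


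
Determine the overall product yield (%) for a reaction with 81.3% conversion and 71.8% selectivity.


Overall yield = conversion (%) * selectivity (%) / 100
Conversion = 81.3%, Selectivity = 71.8%
Y = 81.3 * 71.8 / 100
= 58.3734 %

58.3734 %


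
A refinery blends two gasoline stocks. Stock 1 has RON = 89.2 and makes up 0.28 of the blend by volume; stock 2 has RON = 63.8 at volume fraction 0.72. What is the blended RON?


Linear blending: RON_blend = sum(vi * RONi)
Contribution 1: 0.28 * 89.2 = 24.976
Contribution 2: 0.72 * 63.8 = 45.936
RON_blend = 24.976 + 45.936 = 70.912

70.912


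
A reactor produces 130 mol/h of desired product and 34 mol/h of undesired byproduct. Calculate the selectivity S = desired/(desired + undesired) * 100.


Selectivity = desired / (desired + undesired) * 100
Total products = 130 + 34 = 164 mol/h
S = 130 / 164 * 100
= 0.7927 * 100
= 79.27 %

79.27 %


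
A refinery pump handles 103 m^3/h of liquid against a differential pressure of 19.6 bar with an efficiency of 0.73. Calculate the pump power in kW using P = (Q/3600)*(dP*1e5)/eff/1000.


Q = 103 / 3600 = 0.0286111 m^3/s
P = 0.0286111 * (19.6 * 1e5) / 0.73 / 1000 = 76.82

76.82 kW


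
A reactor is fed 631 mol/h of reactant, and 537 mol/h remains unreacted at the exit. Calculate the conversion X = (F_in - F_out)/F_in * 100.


X = (F_in - F_out) / F_in * 100
Moles reacted = 631 - 537 = 94
X = 94 / 631 * 100
= 0.1490 * 100
= 14.90 %

14.90 %


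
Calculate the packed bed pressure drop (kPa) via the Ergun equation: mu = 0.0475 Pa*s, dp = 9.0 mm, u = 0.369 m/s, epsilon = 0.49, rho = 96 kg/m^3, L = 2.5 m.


dp = 9.0 mm = 0.009 m
Viscous term = 150*0.0475*0.369*(1-0.49)^2 / (0.009^2*0.49^3) = 71759.3
Inertial term = 1.75*96*0.369^2*(1-0.49) / (0.009*0.49^3) = 11018
dP/L = 71759.3 + 11018 = 82777.3 Pa/m
dP = 82777.3 * 2.5 / 1000 = 206.9 kPa

206.9 kPa


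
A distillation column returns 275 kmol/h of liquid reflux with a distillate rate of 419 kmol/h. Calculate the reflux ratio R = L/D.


Reflux ratio definition: R = L / D (liquid returned / distillate withdrawn)
L = 275 kmol/h, D = 419 kmol/h
R = 275 / 419 = 0.6563

0.6563


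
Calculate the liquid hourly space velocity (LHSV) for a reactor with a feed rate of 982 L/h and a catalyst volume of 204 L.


LHSV = volumetric feed rate / catalyst volume
= 982 L/h / 204 L
= 4.814 h^-1

4.814 h^-1


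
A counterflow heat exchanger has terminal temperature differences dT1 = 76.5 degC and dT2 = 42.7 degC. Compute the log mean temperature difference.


LMTD = (dT1 - dT2) / ln(dT1/dT2)
= (76.5 - 42.7) / ln(76.5 / 42.7) = 33.8 / 0.583092 = 57.97

57.97 degC


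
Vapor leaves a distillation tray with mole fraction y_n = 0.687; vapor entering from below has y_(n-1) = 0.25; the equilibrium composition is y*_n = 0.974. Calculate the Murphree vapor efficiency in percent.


Murphree vapor efficiency: EMV = (y_n - y_(n-1)) / (y*_n - y_(n-1)) * 100
EMV = (0.687 - 0.25) / (0.974 - 0.25) * 100 = 0.437 / 0.724 * 100 = 60.36

60.36 %


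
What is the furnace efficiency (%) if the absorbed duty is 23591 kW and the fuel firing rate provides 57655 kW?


Furnace efficiency = Q_absorbed / Q_fuel * 100
= 23591 / 57655 * 100 = 40.92

40.92 %


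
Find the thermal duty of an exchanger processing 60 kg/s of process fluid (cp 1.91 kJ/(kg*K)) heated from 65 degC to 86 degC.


Q = m_dot * cp * delta_T
delta_T = 86 - 65 = 21 K
Q = 60 * 1.91 * 21
= 114.6 * 21
= 2406.6 kW

2406.6 kW


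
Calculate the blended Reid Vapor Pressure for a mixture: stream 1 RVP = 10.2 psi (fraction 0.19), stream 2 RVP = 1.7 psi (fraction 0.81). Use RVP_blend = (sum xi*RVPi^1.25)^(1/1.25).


Chevron index: RVP_blend = (sum xi*RVPi^1.25)^(1/1.25)
RVP^1.25 terms: 0.19 * 10.2^1.25 + 0.81 * 1.7^1.25 = 5.03575
RVP_blend = 5.03575^(1/1.25) = 3.645

3.645 psi


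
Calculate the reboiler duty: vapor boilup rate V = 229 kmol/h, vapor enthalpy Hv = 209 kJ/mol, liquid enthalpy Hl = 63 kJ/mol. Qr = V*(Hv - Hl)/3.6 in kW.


Qr = 229 * (209 - 63) / 3.6 = 229 * 146 / 3.6 = 9287

9287 kW


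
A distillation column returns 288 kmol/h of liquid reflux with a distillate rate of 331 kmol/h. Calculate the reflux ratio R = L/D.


Reflux ratio definition: R = L / D (liquid returned / distillate withdrawn)
L = 288 kmol/h, D = 331 kmol/h
R = 288 / 331 = 0.8701

0.8701


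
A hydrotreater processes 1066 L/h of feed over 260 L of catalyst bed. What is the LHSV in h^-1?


LHSV = volumetric feed rate / catalyst volume
= 1066 L/h / 260 L
= 4.100 h^-1

4.100 h^-1


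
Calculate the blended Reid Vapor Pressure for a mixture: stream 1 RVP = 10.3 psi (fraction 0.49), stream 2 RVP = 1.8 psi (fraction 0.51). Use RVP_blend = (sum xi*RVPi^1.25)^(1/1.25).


Chevron index: RVP_blend = (sum xi*RVPi^1.25)^(1/1.25)
RVP^1.25 terms: 0.49 * 10.3^1.25 + 0.51 * 1.8^1.25 = 10.1049
RVP_blend = 10.1049^(1/1.25) = 6.362

6.362 psi


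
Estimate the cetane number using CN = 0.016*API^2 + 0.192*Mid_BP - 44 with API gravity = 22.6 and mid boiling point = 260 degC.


CN = 0.016 * 22.6^2 + 0.192 * 260 - 44
CN = 8.17216 + 49.92 - 44 = 14.09216

14.09216


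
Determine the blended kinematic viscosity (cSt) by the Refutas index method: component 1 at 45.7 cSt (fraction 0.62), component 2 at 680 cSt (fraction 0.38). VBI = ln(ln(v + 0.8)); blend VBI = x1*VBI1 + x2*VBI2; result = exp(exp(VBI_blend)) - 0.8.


Refutas method: VBN_i = 14.534*ln(ln(visc_i + 0.8)) + 10.975, blended linearly by mass fraction; since VBN is linear in VBI_i = ln(ln(visc_i + 0.8)) and the fractions sum to 1, blend VBI directly: visc = exp(exp(VBI_blend)) - 0.8
VBI_1 = ln(ln(45.7 + 0.8)) = 1.34533
VBI_2 = ln(ln(680 + 0.8)) = 1.87538
VBI_blend = 0.62 * 1.34533 + 0.38 * 1.87538 = 1.54675
visc_blend = exp(exp(1.54675)) - 0.8 = 108.7

108.7 cSt


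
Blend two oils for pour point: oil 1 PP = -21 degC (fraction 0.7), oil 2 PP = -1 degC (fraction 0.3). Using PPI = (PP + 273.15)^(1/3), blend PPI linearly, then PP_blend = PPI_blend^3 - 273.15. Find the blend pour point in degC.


PPI_1 = (-21 + 273.15)^(1/3) = 6.317613
PPI_2 = (-1 + 273.15)^(1/3) = 6.480414
PPI_blend = 0.7 * 6.317613 + 0.3 * 6.480414 = 6.366453
PP_blend = 6.366453^3 - 273.15 = 258.0433 - 273.15 = -15.11

-15.11 degC


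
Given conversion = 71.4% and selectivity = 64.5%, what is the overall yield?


Overall yield = conversion (%) * selectivity (%) / 100
Conversion = 71.4%, Selectivity = 64.5%
Y = 71.4 * 64.5 / 100
= 46.053 %

46.053 %


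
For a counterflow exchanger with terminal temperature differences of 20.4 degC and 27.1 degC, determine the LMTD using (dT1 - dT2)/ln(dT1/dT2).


LMTD = (dT1 - dT2) / ln(dT1/dT2)
= (20.4 - 27.1) / ln(20.4 / 27.1) = -6.7 / -0.283999 = 23.59

23.59 degC


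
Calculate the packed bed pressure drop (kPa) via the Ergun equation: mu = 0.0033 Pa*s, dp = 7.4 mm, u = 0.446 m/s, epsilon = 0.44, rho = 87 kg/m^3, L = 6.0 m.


dp = 7.4 mm = 0.0074 m
Viscous term = 150*0.0033*0.446*(1-0.44)^2 / (0.0074^2*0.44^3) = 14842.1
Inertial term = 1.75*87*0.446^2*(1-0.44) / (0.0074*0.44^3) = 26904.5
dP/L = 14842.1 + 26904.5 = 41746.6 Pa/m
dP = 41746.6 * 6.0 / 1000 = 250.5 kPa

250.5 kPa


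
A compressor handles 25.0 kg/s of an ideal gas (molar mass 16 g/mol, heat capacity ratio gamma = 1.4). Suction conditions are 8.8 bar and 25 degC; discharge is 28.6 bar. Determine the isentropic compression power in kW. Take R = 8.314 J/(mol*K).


Isentropic work: W = m*(gamma/(gamma-1))*(R*T1/MW)*((P2/P1)^((gamma-1)/gamma) - 1)
T1 = 25 + 273.15 = 298.15 K
Pressure ratio = 28.6 / 8.8 = 3.25
Exponent = (1.4 - 1)/1.4 = 0.285714
(P2/P1)^exp - 1 = 3.25^0.285714 - 1 = 0.4004
W = 25.0 * 1.4 / 0.4 * 8.314 * 298.15 / 16 * 0.4004 = 5428

5428 kW


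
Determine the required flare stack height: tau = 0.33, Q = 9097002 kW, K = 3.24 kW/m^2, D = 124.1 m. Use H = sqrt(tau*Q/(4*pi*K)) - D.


tau*Q/(4*pi*K) = 0.33 * 9097002 / (4 * pi * 3.24) = 73732.2
sqrt(73732.2) = 271.537
H = 271.537 - 124.1 = 147.4

147.4 m


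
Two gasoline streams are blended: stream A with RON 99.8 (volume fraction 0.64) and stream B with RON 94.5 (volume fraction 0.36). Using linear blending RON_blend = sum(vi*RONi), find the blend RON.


Linear blending: RON_blend = sum(vi * RONi)
Contribution 1: 0.64 * 99.8 = 63.872
Contribution 2: 0.36 * 94.5 = 34.02
RON_blend = 63.872 + 34.02 = 97.892

97.892


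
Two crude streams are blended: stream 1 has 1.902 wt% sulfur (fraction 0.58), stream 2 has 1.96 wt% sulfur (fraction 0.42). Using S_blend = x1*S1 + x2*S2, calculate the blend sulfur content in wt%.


Linear sulfur blending: S_blend = x1*S1 + x2*S2
Contribution 1: 0.58 * 1.902 = 1.10316 wt%
Contribution 2: 0.42 * 1.96 = 0.8232 wt%
S_blend = 1.10316 + 0.8232 = 1.92636

1.92636 wt%


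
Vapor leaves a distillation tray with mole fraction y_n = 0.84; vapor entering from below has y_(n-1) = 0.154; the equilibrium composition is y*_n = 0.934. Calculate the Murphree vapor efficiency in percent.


Murphree vapor efficiency: EMV = (y_n - y_(n-1)) / (y*_n - y_(n-1)) * 100
EMV = (0.84 - 0.154) / (0.934 - 0.154) * 100 = 0.686 / 0.78 * 100 = 87.95

87.95 %


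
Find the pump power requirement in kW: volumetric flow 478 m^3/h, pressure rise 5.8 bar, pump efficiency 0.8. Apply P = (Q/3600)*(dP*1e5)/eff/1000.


Q = 478 / 3600 = 0.132778 m^3/s
P = 0.132778 * (5.8 * 1e5) / 0.8 / 1000 = 96.26

96.26 kW


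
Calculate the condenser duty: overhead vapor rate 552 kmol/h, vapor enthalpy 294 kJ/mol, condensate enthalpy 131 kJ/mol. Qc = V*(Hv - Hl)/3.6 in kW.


Qc = 552 * (294 - 131) / 3.6 = 552 * 163 / 3.6 = 24990

24990 kW


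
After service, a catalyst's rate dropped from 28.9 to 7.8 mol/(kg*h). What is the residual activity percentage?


Activity (%) = (rate_used / rate_fresh) * 100
rate_used = 7.8, rate_fresh = 28.9
= (7.8 / 28.9) * 100
= 0.2699 * 100 = 26.99

26.99 %


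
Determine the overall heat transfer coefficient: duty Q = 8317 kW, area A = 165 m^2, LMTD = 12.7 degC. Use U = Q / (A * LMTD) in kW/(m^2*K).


From Q = U*A*LMTD, U = Q / (A * LMTD)
U = 8317 / (165 * 12.7) = 8317 / 2095.5 = 3.969

3.969 kW/(m^2*K)


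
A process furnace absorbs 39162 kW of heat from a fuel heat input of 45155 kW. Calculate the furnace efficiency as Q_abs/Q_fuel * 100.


Furnace efficiency = Q_absorbed / Q_fuel * 100
= 39162 / 45155 * 100 = 86.73

86.73 %


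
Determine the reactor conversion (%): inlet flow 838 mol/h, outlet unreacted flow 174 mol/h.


X = (F_in - F_out) / F_in * 100
Moles reacted = 838 - 174 = 664
X = 664 / 838 * 100
= 0.7924 * 100
= 79.24 %

79.24 %


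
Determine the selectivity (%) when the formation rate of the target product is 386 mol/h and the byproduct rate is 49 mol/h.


Selectivity = desired / (desired + undesired) * 100
Total products = 386 + 49 = 435 mol/h
S = 386 / 435 * 100
= 0.8874 * 100
= 88.74 %

88.74 %


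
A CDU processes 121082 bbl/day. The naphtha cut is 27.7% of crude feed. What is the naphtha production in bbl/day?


Crude throughput = 121082 bbl/day
Fraction yield = 27.7%
yield = throughput * fraction / 100
yield = 121082 * 27.7 / 100 = 33539.714

33539.714 bbl/day


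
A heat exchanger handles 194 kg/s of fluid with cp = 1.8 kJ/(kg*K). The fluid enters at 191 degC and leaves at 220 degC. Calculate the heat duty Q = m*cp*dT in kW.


Q = m_dot * cp * delta_T
delta_T = 220 - 191 = 29 K
Q = 194 * 1.8 * 29
= 349.2 * 29
= 10126.8 kW

10126.8 kW


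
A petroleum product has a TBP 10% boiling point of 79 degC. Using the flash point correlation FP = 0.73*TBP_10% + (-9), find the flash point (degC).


FP = 0.73 * 79 + (-9) = 48.67

48.67 degC


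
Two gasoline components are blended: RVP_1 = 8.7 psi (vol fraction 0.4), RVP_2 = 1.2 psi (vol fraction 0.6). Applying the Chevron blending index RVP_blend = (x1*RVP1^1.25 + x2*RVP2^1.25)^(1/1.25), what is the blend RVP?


Chevron index: RVP_blend = (sum xi*RVPi^1.25)^(1/1.25)
RVP^1.25 terms: 0.4 * 8.7^1.25 + 0.6 * 1.2^1.25 = 6.73024
RVP_blend = 6.73024^(1/1.25) = 4.596

4.596 psi


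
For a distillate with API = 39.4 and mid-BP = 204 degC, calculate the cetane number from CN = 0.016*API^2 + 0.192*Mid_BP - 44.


CN = 0.016 * 39.4^2 + 0.192 * 204 - 44
CN = 24.83776 + 39.168 - 44 = 20.00576

20.00576


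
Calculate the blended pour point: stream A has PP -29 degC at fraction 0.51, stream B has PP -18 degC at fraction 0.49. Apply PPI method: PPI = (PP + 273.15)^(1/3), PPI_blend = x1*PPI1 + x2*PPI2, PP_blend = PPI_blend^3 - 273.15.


PPI_1 = (-29 + 273.15)^(1/3) = 6.25008
PPI_2 = (-18 + 273.15)^(1/3) = 6.342569
PPI_blend = 0.51 * 6.25008 + 0.49 * 6.342569 = 6.2954
PP_blend = 6.2954^3 - 273.15 = 249.4997 - 273.15 = -23.65

-23.65 degC


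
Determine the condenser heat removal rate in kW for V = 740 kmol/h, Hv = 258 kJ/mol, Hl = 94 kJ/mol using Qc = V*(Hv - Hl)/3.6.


Qc = 740 * (258 - 94) / 3.6 = 740 * 164 / 3.6 = 33710

33710 kW


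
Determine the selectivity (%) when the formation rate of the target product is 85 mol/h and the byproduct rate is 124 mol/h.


Selectivity = desired / (desired + undesired) * 100
Total products = 85 + 124 = 209 mol/h
S = 85 / 209 * 100
= 0.4067 * 100
= 40.67 %

40.67 %


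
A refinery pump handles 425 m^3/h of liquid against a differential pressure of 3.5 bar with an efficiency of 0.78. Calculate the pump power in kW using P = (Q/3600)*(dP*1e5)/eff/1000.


Q = 425 / 3600 = 0.118056 m^3/s
P = 0.118056 * (3.5 * 1e5) / 0.78 / 1000 = 52.97

52.97 kW


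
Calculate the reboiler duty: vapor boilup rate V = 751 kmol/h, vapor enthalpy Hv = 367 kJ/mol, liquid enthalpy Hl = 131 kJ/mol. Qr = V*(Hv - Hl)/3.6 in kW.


Qr = 751 * (367 - 131) / 3.6 = 751 * 236 / 3.6 = 49230

49230 kW


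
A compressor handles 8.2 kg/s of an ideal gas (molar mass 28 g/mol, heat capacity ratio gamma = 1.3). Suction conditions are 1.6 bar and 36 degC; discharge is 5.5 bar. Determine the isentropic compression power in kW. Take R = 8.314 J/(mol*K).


Isentropic work: W = m*(gamma/(gamma-1))*(R*T1/MW)*((P2/P1)^((gamma-1)/gamma) - 1)
T1 = 36 + 273.15 = 309.15 K
Pressure ratio = 5.5 / 1.6 = 3.4375
Exponent = (1.3 - 1)/1.3 = 0.230769
(P2/P1)^exp - 1 = 3.4375^0.230769 - 1 = 0.329683
W = 8.2 * 1.3 / 0.3 * 8.314 * 309.15 / 28 * 0.329683 = 1075

1075 kW


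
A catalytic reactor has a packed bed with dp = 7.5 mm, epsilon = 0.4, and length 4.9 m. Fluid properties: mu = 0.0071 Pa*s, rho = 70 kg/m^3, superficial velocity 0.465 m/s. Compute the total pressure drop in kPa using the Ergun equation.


dp = 7.5 mm = 0.0075 m
Viscous term = 150*0.0071*0.465*(1-0.4)^2 / (0.0075^2*0.4^3) = 49522.5
Inertial term = 1.75*70*0.465^2*(1-0.4) / (0.0075*0.4^3) = 33109.5
dP/L = 49522.5 + 33109.5 = 82632 Pa/m
dP = 82632 * 4.9 / 1000 = 404.9 kPa

404.9 kPa


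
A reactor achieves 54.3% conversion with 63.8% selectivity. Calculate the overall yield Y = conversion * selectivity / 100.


Overall yield = conversion (%) * selectivity (%) / 100
Conversion = 54.3%, Selectivity = 63.8%
Y = 54.3 * 63.8 / 100
= 34.6434 %

34.6434 %


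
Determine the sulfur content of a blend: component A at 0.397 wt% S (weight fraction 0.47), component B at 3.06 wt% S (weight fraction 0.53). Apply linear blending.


Linear sulfur blending: S_blend = x1*S1 + x2*S2
Contribution 1: 0.47 * 0.397 = 0.18659 wt%
Contribution 2: 0.53 * 3.06 = 1.6218 wt%
S_blend = 0.18659 + 1.6218 = 1.80839

1.80839 wt%


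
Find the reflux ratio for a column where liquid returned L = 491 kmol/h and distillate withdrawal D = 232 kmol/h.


Reflux ratio definition: R = L / D (liquid returned / distillate withdrawn)
L = 491 kmol/h, D = 232 kmol/h
R = 491 / 232 = 2.116

2.116


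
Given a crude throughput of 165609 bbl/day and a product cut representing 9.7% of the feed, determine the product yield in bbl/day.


Crude throughput = 165609 bbl/day
Fraction yield = 9.7%
yield = throughput * fraction / 100
yield = 165609 * 9.7 / 100 = 16064.073

16064.073 bbl/day


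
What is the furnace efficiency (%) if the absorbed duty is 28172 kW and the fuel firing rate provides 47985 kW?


Furnace efficiency = Q_absorbed / Q_fuel * 100
= 28172 / 47985 * 100 = 58.71

58.71 %


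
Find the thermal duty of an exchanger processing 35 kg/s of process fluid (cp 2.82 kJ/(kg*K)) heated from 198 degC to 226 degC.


Q = m_dot * cp * delta_T
delta_T = 226 - 198 = 28 K
Q = 35 * 2.82 * 28
= 98.7 * 28
= 2763.6 kW

2763.6 kW


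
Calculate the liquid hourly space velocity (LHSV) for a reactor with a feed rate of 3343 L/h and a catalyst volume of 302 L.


LHSV = volumetric feed rate / catalyst volume
= 3343 L/h / 302 L
= 11.07 h^-1

11.07 h^-1


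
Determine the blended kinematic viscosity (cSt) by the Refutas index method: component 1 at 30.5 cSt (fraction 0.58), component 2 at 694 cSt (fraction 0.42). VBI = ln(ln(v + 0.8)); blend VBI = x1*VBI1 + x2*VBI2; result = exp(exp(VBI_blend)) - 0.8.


Refutas method: VBN_i = 14.534*ln(ln(visc_i + 0.8)) + 10.975, blended linearly by mass fraction; since VBN is linear in VBI_i = ln(ln(visc_i + 0.8)) and the fractions sum to 1, blend VBI directly: visc = exp(exp(VBI_blend)) - 0.8
VBI_1 = ln(ln(30.5 + 0.8)) = 1.23652
VBI_2 = ln(ln(694 + 0.8)) = 1.87849
VBI_blend = 0.58 * 1.23652 + 0.42 * 1.87849 = 1.50615
visc_blend = exp(exp(1.50615)) - 0.8 = 90.06

90.06 cSt


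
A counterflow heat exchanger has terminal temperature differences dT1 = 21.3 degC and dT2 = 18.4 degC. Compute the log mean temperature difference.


LMTD = (dT1 - dT2) / ln(dT1/dT2)
= (21.3 - 18.4) / ln(21.3 / 18.4) = 2.9 / 0.146356 = 19.81

19.81 degC


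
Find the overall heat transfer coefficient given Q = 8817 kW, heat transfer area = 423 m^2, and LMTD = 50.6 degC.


From Q = U*A*LMTD, U = Q / (A * LMTD)
U = 8817 / (423 * 50.6) = 8817 / 21403.8 = 0.4119

0.4119 kW/(m^2*K)


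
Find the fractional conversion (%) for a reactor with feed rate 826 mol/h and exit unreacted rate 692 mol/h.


X = (F_in - F_out) / F_in * 100
Moles reacted = 826 - 692 = 134
X = 134 / 826 * 100
= 0.1622 * 100
= 16.22 %

16.22 %


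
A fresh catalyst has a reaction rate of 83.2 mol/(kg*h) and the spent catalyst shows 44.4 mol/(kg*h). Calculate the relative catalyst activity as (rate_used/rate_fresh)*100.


Activity (%) = (rate_used / rate_fresh) * 100
rate_used = 44.4, rate_fresh = 83.2
= (44.4 / 83.2) * 100
= 0.5337 * 100 = 53.37

53.37 %


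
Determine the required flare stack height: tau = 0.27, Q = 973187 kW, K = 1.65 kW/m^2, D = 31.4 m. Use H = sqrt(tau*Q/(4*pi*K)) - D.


tau*Q/(4*pi*K) = 0.27 * 973187 / (4 * pi * 1.65) = 12672.6
sqrt(12672.6) = 112.573
H = 112.573 - 31.4 = 81.17

81.17 m


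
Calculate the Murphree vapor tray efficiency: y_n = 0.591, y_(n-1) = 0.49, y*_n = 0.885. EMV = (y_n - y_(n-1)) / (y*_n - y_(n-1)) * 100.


Murphree vapor efficiency: EMV = (y_n - y_(n-1)) / (y*_n - y_(n-1)) * 100
EMV = (0.591 - 0.49) / (0.885 - 0.49) * 100 = 0.101 / 0.395 * 100 = 25.57

25.57 %


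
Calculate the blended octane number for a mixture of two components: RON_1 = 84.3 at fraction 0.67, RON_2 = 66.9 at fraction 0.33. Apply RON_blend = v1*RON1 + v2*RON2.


Linear blending: RON_blend = sum(vi * RONi)
Contribution 1: 0.67 * 84.3 = 56.481
Contribution 2: 0.33 * 66.9 = 22.077
RON_blend = 56.481 + 22.077 = 78.558

78.558


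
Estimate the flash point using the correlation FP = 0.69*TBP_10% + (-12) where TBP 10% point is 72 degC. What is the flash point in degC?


FP = 0.69 * 72 + (-12) = 37.68

37.68 degC


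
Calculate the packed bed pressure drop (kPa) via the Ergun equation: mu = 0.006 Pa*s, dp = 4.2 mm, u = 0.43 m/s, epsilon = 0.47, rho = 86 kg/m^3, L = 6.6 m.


dp = 4.2 mm = 0.0042 m
Viscous term = 150*0.006*0.43*(1-0.47)^2 / (0.0042^2*0.47^3) = 59356.8
Inertial term = 1.75*86*0.43^2*(1-0.47) / (0.0042*0.47^3) = 33822.6
dP/L = 59356.8 + 33822.6 = 93179.4 Pa/m
dP = 93179.4 * 6.6 / 1000 = 615.0 kPa

615.0 kPa


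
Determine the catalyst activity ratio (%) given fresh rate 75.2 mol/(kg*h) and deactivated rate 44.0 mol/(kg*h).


Activity (%) = (rate_used / rate_fresh) * 100
rate_used = 44.0, rate_fresh = 75.2
= (44.0 / 75.2) * 100
= 0.5851 * 100 = 58.51

58.51 %


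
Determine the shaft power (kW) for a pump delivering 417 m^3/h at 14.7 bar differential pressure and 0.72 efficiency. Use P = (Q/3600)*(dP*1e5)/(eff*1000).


Q = 417 / 3600 = 0.115833 m^3/s
P = 0.115833 * (14.7 * 1e5) / 0.72 / 1000 = 236.5

236.5 kW


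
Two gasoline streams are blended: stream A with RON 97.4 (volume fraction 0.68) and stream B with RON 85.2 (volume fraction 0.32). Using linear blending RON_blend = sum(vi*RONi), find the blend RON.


Linear blending: RON_blend = sum(vi * RONi)
Contribution 1: 0.68 * 97.4 = 66.232
Contribution 2: 0.32 * 85.2 = 27.264
RON_blend = 66.232 + 27.264 = 93.496

93.496


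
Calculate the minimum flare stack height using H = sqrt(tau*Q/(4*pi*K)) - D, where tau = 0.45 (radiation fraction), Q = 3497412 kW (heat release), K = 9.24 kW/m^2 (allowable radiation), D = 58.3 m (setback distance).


tau*Q/(4*pi*K) = 0.45 * 3497412 / (4 * pi * 9.24) = 13554.3
sqrt(13554.3) = 116.423
H = 116.423 - 58.3 = 58.12

58.12 m


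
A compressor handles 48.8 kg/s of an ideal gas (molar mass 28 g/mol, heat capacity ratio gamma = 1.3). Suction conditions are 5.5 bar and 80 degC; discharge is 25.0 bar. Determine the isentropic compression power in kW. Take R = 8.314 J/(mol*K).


Isentropic work: W = m*(gamma/(gamma-1))*(R*T1/MW)*((P2/P1)^((gamma-1)/gamma) - 1)
T1 = 80 + 273.15 = 353.15 K
Pressure ratio = 25.0 / 5.5 = 4.54545
Exponent = (1.3 - 1)/1.3 = 0.230769
(P2/P1)^exp - 1 = 4.54545^0.230769 - 1 = 0.418236
W = 48.8 * 1.3 / 0.3 * 8.314 * 353.15 / 28 * 0.418236 = 9274

9274 kW


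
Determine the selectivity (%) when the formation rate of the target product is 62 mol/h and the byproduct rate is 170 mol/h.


Selectivity = desired / (desired + undesired) * 100
Total products = 62 + 170 = 232 mol/h
S = 62 / 232 * 100
= 0.2672 * 100
= 26.72 %

26.72 %


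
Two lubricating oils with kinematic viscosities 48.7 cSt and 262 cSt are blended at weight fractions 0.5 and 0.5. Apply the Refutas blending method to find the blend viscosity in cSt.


Refutas method: VBN_i = 14.534*ln(ln(visc_i + 0.8)) + 10.975, blended linearly by mass fraction; since VBN is linear in VBI_i = ln(ln(visc_i + 0.8)) and the fractions sum to 1, blend VBI directly: visc = exp(exp(VBI_blend)) - 0.8
VBI_1 = ln(ln(48.7 + 0.8)) = 1.36148
VBI_2 = ln(ln(262 + 0.8)) = 1.71765
VBI_blend = 0.5 * 1.36148 + 0.5 * 1.71765 = 1.53957
visc_blend = exp(exp(1.53957)) - 0.8 = 105.1

105.1 cSt


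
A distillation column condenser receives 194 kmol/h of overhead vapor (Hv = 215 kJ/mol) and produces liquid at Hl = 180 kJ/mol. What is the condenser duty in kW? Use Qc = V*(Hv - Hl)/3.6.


Qc = 194 * (215 - 180) / 3.6 = 194 * 35 / 3.6 = 1886

1886 kW


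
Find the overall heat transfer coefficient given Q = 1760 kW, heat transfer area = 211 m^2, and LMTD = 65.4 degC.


From Q = U*A*LMTD, U = Q / (A * LMTD)
U = 1760 / (211 * 65.4) = 1760 / 13799.4 = 0.1275

0.1275 kW/(m^2*K)


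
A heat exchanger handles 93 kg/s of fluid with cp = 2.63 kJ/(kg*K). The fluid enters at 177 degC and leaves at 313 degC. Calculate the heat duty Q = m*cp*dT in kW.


Q = m_dot * cp * delta_T
delta_T = 313 - 177 = 136 K
Q = 93 * 2.63 * 136
= 244.59 * 136
= 33264.24 kW

33264.24 kW


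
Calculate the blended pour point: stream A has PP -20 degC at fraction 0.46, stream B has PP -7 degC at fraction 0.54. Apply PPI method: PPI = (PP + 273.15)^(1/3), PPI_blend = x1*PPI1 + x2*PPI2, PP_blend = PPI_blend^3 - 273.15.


PPI_1 = (-20 + 273.15)^(1/3) = 6.325953
PPI_2 = (-7 + 273.15)^(1/3) = 6.432436
PPI_blend = 0.46 * 6.325953 + 0.54 * 6.432436 = 6.383454
PP_blend = 6.383454^3 - 273.15 = 260.1161 - 273.15 = -13.03

-13.03 degC


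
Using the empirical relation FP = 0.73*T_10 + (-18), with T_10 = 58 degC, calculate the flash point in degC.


FP = 0.73 * 58 + (-18) = 24.34

24.34 degC


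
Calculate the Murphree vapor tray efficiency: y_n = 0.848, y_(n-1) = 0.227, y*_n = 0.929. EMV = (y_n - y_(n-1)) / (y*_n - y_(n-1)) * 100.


Murphree vapor efficiency: EMV = (y_n - y_(n-1)) / (y*_n - y_(n-1)) * 100
EMV = (0.848 - 0.227) / (0.929 - 0.227) * 100 = 0.621 / 0.702 * 100 = 88.46

88.46 %


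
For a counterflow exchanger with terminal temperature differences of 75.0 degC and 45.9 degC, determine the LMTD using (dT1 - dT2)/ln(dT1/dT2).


LMTD = (dT1 - dT2) / ln(dT1/dT2)
= (75.0 - 45.9) / ln(75.0 / 45.9) = 29.1 / 0.491023 = 59.26

59.26 degC


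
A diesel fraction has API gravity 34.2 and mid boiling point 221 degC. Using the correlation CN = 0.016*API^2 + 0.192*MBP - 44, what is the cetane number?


CN = 0.016 * 34.2^2 + 0.192 * 221 - 44
CN = 18.71424 + 42.432 - 44 = 17.14624

17.14624


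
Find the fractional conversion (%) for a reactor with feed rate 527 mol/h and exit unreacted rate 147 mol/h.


X = (F_in - F_out) / F_in * 100
Moles reacted = 527 - 147 = 380
X = 380 / 527 * 100
= 0.7211 * 100
= 72.11 %

72.11 %


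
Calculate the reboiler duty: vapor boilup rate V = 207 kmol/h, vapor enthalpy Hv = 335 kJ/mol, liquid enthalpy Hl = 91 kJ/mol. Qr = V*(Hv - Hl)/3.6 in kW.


Qr = 207 * (335 - 91) / 3.6 = 207 * 244 / 3.6 = 14030

14030 kW


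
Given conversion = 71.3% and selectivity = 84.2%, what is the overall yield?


Overall yield = conversion (%) * selectivity (%) / 100
Conversion = 71.3%, Selectivity = 84.2%
Y = 71.3 * 84.2 / 100
= 60.0346 %

60.0346 %


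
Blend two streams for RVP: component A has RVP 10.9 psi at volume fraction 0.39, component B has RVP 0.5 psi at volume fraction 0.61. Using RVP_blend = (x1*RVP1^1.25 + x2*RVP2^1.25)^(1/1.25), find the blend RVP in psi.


Chevron index: RVP_blend = (sum xi*RVPi^1.25)^(1/1.25)
RVP^1.25 terms: 0.39 * 10.9^1.25 + 0.61 * 0.5^1.25 = 7.98057
RVP_blend = 7.98057^(1/1.25) = 5.268

5.268 psi


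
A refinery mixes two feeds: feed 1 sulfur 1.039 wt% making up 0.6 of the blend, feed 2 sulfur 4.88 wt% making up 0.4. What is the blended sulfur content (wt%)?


Linear sulfur blending: S_blend = x1*S1 + x2*S2
Contribution 1: 0.6 * 1.039 = 0.6234 wt%
Contribution 2: 0.4 * 4.88 = 1.952 wt%
S_blend = 0.6234 + 1.952 = 2.5754

2.5754 wt%


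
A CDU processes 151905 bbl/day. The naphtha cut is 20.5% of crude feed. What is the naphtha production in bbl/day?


Crude throughput = 151905 bbl/day
Fraction yield = 20.5%
yield = throughput * fraction / 100
yield = 151905 * 20.5 / 100 = 31140.525

31140.525 bbl/day


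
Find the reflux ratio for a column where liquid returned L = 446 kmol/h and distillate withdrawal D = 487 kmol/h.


Reflux ratio definition: R = L / D (liquid returned / distillate withdrawn)
L = 446 kmol/h, D = 487 kmol/h
R = 446 / 487 = 0.9158

0.9158


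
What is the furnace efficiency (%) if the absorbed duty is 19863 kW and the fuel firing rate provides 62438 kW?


Furnace efficiency = Q_absorbed / Q_fuel * 100
= 19863 / 62438 * 100 = 31.81

31.81 %


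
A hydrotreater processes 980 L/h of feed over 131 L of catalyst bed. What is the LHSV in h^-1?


LHSV = volumetric feed rate / catalyst volume
= 980 L/h / 131 L
= 7.481 h^-1

7.481 h^-1


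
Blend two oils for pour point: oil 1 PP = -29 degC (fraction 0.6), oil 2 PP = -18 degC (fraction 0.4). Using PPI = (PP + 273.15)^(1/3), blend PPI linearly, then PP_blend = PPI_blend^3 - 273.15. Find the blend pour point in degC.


PPI_1 = (-29 + 273.15)^(1/3) = 6.25008
PPI_2 = (-18 + 273.15)^(1/3) = 6.342569
PPI_blend = 0.6 * 6.25008 + 0.4 * 6.342569 = 6.287076
PP_blend = 6.287076^3 - 273.15 = 248.5113 - 273.15 = -24.64

-24.64 degC


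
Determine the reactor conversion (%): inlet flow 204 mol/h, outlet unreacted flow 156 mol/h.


X = (F_in - F_out) / F_in * 100
Moles reacted = 204 - 156 = 48
X = 48 / 204 * 100
= 0.2353 * 100
= 23.53 %

23.53 %
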